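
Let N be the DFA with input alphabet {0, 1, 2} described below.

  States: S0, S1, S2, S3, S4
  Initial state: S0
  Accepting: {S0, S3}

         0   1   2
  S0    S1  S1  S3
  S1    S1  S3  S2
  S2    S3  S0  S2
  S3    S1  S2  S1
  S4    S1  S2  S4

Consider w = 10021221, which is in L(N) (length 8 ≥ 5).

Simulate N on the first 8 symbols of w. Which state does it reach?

State sequence: S0 -1-> S1 -0-> S1 -0-> S1 -2-> S2 -1-> S0 -2-> S3 -2-> S1 -1-> S3

After reading 8 characters, N is in state S3.

S3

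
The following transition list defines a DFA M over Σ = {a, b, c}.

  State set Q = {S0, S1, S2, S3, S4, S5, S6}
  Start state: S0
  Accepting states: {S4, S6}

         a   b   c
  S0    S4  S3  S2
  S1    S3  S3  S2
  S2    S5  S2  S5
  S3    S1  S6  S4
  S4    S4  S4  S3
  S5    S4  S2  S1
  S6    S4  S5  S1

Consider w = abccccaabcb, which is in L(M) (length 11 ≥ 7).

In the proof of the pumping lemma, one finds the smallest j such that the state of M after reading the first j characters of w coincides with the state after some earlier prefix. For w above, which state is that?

Run of M on w = a b c c c c a a b c b:
  step 0: S0  (start)
  step 1: S4  (read a: S0→S4)
  step 2: S4  (read b: S4→S4)   ← first repeat (S4 seen earlier)
  step 3: S3  (read c: S4→S3)
  step 4: S4  (read c: S3→S4)
  step 5: S3  (read c: S4→S3)
  step 6: S4  (read c: S3→S4)
  step 7: S4  (read a: S4→S4)
  step 8: S4  (read a: S4→S4)
  step 9: S4  (read b: S4→S4)
  step 10: S3  (read c: S4→S3)
  step 11: S6  (read b: S3→S6)

The earliest repeat is at step j = 2: M is in S4, which it already visited at step i = 1.
With |Q| = 7, pigeonhole forces a state repeat no later than step 7; the substring read between the first and second visits to that state can be pumped.

S4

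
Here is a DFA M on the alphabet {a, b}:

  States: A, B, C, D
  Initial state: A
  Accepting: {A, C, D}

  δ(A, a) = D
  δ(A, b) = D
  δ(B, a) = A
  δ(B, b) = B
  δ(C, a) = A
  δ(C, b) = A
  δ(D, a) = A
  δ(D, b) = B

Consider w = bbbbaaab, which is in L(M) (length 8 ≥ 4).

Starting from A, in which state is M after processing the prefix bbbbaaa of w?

A

Run of M on the first 7 characters of w = b b b b a a a:
  step 0: A  (start)
  step 1: D  (read b: A→D)
  step 2: B  (read b: D→B)
  step 3: B  (read b: B→B)
  step 4: B  (read b: B→B)
  step 5: A  (read a: B→A)
  step 6: D  (read a: A→D)
  step 7: A  (read a: D→A)

After reading 7 characters, M is in state A.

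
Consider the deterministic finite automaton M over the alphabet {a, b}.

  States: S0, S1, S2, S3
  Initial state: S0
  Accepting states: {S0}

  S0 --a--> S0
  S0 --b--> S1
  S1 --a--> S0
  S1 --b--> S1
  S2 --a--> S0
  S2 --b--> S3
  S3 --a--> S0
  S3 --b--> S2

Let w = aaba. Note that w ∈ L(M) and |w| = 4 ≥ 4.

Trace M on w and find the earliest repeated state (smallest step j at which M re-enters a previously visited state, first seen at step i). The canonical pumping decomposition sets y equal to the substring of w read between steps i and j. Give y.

State sequence: S0 -a-> S0 -a-> S0 -b-> S1 -a-> S0
First repeat at step 1: S0 was already visited.

So i = 0, j = 1, giving x = w[0:0] = ε, y = w[0:1] = a, z = w[1:4] = aba.
Check: |xy| = 1 ≤ 4 and |y| = 1 ≥ 1. Reading y takes M from S0 back to S0, so every xyⁱz is accepted.
With |Q| = 4, pigeonhole forces a state repeat no later than step 4; the substring read between the first and second visits to that state can be pumped.

a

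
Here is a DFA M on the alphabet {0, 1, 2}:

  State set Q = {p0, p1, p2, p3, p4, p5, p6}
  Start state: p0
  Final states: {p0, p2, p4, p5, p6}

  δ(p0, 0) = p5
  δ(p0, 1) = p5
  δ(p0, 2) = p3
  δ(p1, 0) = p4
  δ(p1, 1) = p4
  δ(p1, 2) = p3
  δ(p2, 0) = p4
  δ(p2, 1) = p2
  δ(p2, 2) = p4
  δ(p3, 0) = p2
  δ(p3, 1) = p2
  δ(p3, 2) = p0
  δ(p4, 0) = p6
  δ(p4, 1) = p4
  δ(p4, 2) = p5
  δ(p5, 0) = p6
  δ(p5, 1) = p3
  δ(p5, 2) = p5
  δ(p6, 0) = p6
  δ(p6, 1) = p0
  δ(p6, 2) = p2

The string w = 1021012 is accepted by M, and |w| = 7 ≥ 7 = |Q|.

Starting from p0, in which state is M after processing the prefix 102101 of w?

p4

Run of M on the first 6 characters of w = 1 0 2 1 0 1:
  step 0: p0  (start)
  step 1: p5  (read 1: p0→p5)
  step 2: p6  (read 0: p5→p6)
  step 3: p2  (read 2: p6→p2)
  step 4: p2  (read 1: p2→p2)
  step 5: p4  (read 0: p2→p4)
  step 6: p4  (read 1: p4→p4)

After reading 6 characters, M is in state p4.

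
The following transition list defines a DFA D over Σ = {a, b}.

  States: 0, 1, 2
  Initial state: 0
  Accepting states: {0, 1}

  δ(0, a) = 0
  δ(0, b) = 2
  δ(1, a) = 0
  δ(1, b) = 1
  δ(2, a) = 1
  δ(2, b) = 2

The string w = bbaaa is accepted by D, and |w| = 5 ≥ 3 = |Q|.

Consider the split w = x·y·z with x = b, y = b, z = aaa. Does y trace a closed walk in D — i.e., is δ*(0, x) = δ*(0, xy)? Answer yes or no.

yes

Run of D on the first 2 characters of w = b b:
  step 0: 0  (start)
  step 1: 2  (read b: 0→2)
  step 2: 2  (read b: 2→2)

After x (step 1): 2. After xy (step 2): 2.
They match, so y = b drives D around a cycle from 2 back to itself; pumping y any number of times keeps D in 2 before reading z, and xyⁱz ∈ L(D) for every i ≥ 0.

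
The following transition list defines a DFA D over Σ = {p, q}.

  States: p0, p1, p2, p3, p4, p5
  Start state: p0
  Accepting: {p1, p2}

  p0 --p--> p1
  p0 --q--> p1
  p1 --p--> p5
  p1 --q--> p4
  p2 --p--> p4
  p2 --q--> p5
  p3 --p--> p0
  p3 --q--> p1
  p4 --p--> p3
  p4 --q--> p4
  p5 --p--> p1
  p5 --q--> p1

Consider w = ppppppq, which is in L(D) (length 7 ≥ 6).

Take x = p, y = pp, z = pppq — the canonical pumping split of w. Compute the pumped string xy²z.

xy^2z = p·pp·pp·pppq = ppppppppq.
Reading y = pp takes D from p1 back to p1, so after x·y·y the machine is still in p1, and z then leads to the accepting state p1. Hence ppppppppq ∈ L(D).

ppppppppq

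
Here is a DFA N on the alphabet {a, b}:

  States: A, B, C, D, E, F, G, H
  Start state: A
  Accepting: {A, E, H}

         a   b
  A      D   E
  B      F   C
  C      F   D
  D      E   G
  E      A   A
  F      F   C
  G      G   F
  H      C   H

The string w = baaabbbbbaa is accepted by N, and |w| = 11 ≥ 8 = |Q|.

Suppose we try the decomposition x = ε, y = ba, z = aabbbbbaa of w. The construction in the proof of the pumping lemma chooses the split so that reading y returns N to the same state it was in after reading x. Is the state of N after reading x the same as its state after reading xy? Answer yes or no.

State sequence: A -b-> E -a-> A

After x (step 0): A. After xy (step 2): A.
They match, so y = ba drives N around a cycle from A back to itself; pumping y any number of times keeps N in A before reading z, and xyⁱz ∈ L(N) for every i ≥ 0.

yes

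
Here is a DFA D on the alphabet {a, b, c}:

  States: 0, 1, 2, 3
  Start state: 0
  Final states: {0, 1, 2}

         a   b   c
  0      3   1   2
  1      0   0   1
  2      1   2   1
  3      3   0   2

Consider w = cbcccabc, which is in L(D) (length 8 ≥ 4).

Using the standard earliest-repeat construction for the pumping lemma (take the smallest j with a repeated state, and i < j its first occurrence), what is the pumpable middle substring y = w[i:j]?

b

Run of D on w = c b c c c a b c:
  step 0: 0  (start)
  step 1: 2  (read c: 0→2)
  step 2: 2  (read b: 2→2)   ← first repeat (2 seen earlier)
  step 3: 1  (read c: 2→1)
  step 4: 1  (read c: 1→1)
  step 5: 1  (read c: 1→1)
  step 6: 0  (read a: 1→0)
  step 7: 1  (read b: 0→1)
  step 8: 1  (read c: 1→1)

So i = 1, j = 2, giving x = w[0:1] = c, y = w[1:2] = b, z = w[2:8] = cccabc.
Check: |xy| = 2 ≤ 4 and |y| = 1 ≥ 1. Reading y takes D from 2 back to 2, so every xyⁱz is accepted.
With |Q| = 4, pigeonhole forces a state repeat no later than step 4; the substring read between the first and second visits to that state can be pumped.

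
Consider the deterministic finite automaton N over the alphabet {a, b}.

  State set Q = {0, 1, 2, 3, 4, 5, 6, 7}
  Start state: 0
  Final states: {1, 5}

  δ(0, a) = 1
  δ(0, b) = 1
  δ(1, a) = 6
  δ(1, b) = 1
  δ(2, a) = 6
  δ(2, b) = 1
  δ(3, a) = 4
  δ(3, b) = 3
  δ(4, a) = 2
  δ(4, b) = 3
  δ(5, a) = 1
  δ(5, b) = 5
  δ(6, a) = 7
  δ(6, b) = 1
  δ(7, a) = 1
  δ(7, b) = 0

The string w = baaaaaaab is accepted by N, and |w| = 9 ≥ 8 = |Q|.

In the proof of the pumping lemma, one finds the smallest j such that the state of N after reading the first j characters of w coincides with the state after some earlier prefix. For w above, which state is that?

1

Run of N on w = b a a a a a a a b:
  step 0: 0  (start)
  step 1: 1  (read b: 0→1)
  step 2: 6  (read a: 1→6)
  step 3: 7  (read a: 6→7)
  step 4: 1  (read a: 7→1)   ← first repeat (1 seen earlier)
  step 5: 6  (read a: 1→6)
  step 6: 7  (read a: 6→7)
  step 7: 1  (read a: 7→1)
  step 8: 6  (read a: 1→6)
  step 9: 1  (read b: 6→1)

The earliest repeat is at step j = 4: N is in 1, which it already visited at step i = 1.
With |Q| = 8, pigeonhole forces a state repeat no later than step 8; the substring read between the first and second visits to that state can be pumped.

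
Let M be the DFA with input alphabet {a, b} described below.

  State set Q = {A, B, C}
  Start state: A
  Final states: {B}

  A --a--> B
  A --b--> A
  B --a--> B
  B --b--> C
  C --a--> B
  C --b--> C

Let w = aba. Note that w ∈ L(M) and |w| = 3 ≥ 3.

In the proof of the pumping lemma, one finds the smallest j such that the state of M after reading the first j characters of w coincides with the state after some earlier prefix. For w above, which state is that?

State sequence: A -a-> B -b-> C -a-> B
First repeat at step 3: B was already visited.

The earliest repeat is at step j = 3: M is in B, which it already visited at step i = 1.
The DFA has 3 states, so the proof of the pumping lemma guarantees a repeated state among the first 3+1 visited; the segment between the two visits is the pumpable y.

B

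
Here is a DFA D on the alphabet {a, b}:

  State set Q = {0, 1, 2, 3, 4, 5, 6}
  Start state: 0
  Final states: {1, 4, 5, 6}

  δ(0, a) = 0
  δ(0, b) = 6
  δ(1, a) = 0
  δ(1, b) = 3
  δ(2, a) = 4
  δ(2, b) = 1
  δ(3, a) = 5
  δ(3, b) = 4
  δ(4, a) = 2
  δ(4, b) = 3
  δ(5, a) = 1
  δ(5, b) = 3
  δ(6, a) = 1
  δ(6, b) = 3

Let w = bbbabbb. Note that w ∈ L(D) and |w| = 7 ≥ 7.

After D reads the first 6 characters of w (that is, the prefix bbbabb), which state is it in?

State sequence: 0 -b-> 6 -b-> 3 -b-> 4 -a-> 2 -b-> 1 -b-> 3

After reading 6 characters, D is in state 3.
(This kind of state-tracing is the core of the pumping-lemma construction: with 7 states, pigeonhole forces a repeat within the first 7 steps.)

3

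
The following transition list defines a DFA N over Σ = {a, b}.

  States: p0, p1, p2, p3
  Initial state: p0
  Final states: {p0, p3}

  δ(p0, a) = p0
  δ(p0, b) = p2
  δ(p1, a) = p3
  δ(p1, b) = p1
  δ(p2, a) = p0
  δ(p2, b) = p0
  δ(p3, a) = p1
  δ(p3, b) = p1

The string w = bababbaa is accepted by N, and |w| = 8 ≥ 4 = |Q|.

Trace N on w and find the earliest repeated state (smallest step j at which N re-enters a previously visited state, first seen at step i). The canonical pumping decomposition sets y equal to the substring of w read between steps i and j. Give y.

Run of N on w = b a b a b b a a:
  step 0: p0  (start)
  step 1: p2  (read b: p0→p2)
  step 2: p0  (read a: p2→p0)   ← first repeat (p0 seen earlier)
  step 3: p2  (read b: p0→p2)
  step 4: p0  (read a: p2→p0)
  step 5: p2  (read b: p0→p2)
  step 6: p0  (read b: p2→p0)
  step 7: p0  (read a: p0→p0)
  step 8: p0  (read a: p0→p0)

So i = 0, j = 2, giving x = w[0:0] = ε, y = w[0:2] = ba, z = w[2:8] = babbaa.
Check: |xy| = 2 ≤ 4 and |y| = 2 ≥ 1. Reading y takes N from p0 back to p0, so every xyⁱz is accepted.
Pumping length from the standard proof: p = 4 (the number of states). The repeated state found above gives |xy| = j ≤ 4 and |y| = j − i ≥ 1.

ba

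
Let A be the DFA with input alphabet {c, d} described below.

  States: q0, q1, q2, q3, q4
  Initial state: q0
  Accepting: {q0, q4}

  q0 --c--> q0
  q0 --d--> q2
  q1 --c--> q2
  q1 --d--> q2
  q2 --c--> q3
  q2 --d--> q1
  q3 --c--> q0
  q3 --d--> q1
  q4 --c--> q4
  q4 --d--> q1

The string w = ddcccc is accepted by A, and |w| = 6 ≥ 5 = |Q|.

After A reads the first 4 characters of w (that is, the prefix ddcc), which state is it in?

q3

State sequence: q0 -d-> q2 -d-> q1 -c-> q2 -c-> q3

After reading 4 characters, A is in state q3.
(This kind of state-tracing is the core of the pumping-lemma construction: with 5 states, pigeonhole forces a repeat within the first 5 steps.)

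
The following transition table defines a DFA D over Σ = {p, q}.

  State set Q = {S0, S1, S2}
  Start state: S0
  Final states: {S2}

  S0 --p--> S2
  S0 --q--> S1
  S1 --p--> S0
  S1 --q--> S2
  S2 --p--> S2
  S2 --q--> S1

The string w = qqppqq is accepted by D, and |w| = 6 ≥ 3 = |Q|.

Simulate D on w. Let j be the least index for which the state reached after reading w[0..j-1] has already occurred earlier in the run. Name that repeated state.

S2

State sequence: S0 -q-> S1 -q-> S2 -p-> S2 -p-> S2 -q-> S1 -q-> S2
First repeat at step 3: S2 was already visited.

The earliest repeat is at step j = 3: D is in S2, which it already visited at step i = 2.
Since D has 3 states, any run of length ≥ 3 visits 3+1 states, so by pigeonhole some state repeats within the first 3 steps — that repeat gives the pumpable loop.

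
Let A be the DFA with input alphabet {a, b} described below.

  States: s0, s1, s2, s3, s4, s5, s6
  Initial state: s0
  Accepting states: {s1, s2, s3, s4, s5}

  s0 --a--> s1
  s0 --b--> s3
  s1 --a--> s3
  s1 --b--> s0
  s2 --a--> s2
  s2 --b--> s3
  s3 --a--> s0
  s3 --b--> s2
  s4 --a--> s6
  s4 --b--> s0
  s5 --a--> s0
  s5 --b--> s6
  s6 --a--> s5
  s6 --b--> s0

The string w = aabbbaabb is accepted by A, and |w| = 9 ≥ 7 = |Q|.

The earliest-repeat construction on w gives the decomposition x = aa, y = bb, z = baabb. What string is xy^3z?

xy^3z = aa·bb·bb·bb·baabb = aabbbbbbbaabb.
Reading y = bb takes A from s3 back to s3, so after x·y·y·y the machine is still in s3, and z then leads to the accepting state s2. Hence aabbbbbbbaabb ∈ L(A).

aabbbbbbbaabb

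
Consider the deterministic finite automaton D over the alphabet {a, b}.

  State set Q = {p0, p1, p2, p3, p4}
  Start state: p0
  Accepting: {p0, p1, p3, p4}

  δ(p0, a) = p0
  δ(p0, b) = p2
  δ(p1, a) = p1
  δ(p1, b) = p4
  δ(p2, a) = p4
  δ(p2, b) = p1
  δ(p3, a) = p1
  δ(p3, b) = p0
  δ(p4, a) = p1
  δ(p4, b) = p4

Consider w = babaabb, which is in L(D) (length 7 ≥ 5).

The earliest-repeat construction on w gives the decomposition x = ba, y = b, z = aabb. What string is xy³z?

babbbaabb

xy^3z = ba·b·b·b·aabb = babbbaabb.
Reading y = b takes D from p4 back to p4, so after x·y·y·y the machine is still in p4, and z then leads to the accepting state p4. Hence babbbaabb ∈ L(D).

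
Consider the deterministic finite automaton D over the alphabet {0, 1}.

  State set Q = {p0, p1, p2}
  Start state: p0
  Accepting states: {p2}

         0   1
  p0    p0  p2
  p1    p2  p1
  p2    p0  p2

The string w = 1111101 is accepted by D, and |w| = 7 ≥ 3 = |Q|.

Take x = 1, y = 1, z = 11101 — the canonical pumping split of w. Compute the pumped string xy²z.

xy^2z = 1·1·1·11101 = 11111101.
Reading y = 1 takes D from p2 back to p2, so after x·y·y the machine is still in p2, and z then leads to the accepting state p2. Hence 11111101 ∈ L(D).

11111101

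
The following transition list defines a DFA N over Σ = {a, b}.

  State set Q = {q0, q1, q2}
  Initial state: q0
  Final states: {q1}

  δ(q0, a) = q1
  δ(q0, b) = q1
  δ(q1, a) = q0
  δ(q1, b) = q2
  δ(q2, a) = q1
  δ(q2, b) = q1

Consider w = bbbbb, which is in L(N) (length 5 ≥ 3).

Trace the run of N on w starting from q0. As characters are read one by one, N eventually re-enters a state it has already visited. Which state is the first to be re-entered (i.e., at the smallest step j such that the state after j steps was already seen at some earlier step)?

q1

Run of N on w = b b b b b:
  step 0: q0  (start)
  step 1: q1  (read b: q0→q1)
  step 2: q2  (read b: q1→q2)
  step 3: q1  (read b: q2→q1)   ← first repeat (q1 seen earlier)
  step 4: q2  (read b: q1→q2)
  step 5: q1  (read b: q2→q1)

The earliest repeat is at step j = 3: N is in q1, which it already visited at step i = 1.
With |Q| = 3, pigeonhole forces a state repeat no later than step 3; the substring read between the first and second visits to that state can be pumped.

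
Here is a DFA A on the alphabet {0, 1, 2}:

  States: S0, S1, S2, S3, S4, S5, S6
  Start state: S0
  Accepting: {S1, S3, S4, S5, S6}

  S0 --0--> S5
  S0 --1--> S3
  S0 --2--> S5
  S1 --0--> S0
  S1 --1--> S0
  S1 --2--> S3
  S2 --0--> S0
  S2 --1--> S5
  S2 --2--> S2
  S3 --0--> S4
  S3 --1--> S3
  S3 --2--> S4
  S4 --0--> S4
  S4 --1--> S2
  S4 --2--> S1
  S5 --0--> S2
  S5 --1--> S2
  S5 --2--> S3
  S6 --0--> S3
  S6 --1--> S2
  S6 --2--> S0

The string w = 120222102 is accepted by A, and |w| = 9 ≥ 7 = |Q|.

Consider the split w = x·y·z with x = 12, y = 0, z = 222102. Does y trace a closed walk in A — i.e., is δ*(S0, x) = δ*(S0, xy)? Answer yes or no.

State sequence: S0 -1-> S3 -2-> S4 -0-> S4

After x (step 2): S4. After xy (step 3): S4.
They match, so y = 0 drives A around a cycle from S4 back to itself; pumping y any number of times keeps A in S4 before reading z, and xyⁱz ∈ L(A) for every i ≥ 0.

yes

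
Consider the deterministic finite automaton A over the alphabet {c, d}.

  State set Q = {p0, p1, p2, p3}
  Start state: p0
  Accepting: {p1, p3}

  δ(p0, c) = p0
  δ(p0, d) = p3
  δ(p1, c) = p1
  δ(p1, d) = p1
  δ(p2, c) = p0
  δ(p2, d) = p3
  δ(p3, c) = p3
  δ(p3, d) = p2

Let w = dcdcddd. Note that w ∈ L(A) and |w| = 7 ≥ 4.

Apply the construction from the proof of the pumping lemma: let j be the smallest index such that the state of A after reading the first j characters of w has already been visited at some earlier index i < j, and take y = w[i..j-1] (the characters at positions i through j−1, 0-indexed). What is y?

c

State sequence: p0 -d-> p3 -c-> p3 -d-> p2 -c-> p0 -d-> p3 -d-> p2 -d-> p3
First repeat at step 2: p3 was already visited.

So i = 1, j = 2, giving x = w[0:1] = d, y = w[1:2] = c, z = w[2:7] = dcddd.
Check: |xy| = 2 ≤ 4 and |y| = 1 ≥ 1. Reading y takes A from p3 back to p3, so every xyⁱz is accepted.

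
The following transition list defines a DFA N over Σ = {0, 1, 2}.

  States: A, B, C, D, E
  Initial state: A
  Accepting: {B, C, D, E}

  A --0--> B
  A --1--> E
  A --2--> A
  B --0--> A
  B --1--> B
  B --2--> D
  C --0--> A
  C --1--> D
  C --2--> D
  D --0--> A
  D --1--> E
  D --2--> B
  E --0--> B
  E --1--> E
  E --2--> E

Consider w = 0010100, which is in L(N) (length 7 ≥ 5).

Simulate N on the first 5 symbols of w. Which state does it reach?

B

Run of N on the first 5 characters of w = 0 0 1 0 1:
  step 0: A  (start)
  step 1: B  (read 0: A→B)
  step 2: A  (read 0: B→A)
  step 3: E  (read 1: A→E)
  step 4: B  (read 0: E→B)
  step 5: B  (read 1: B→B)

After reading 5 characters, N is in state B.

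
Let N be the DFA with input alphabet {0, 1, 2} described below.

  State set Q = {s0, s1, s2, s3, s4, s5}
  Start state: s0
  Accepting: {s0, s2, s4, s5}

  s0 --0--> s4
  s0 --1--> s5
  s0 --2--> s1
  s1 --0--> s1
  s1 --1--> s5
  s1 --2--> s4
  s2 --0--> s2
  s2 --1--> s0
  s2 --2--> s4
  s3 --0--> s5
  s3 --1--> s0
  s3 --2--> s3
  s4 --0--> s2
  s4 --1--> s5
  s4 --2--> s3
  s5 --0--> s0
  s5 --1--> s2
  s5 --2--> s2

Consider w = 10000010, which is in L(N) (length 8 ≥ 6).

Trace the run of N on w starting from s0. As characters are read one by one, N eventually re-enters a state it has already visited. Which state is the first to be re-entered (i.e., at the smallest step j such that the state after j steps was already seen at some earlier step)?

s0

Run of N on w = 1 0 0 0 0 0 1 0:
  step 0: s0  (start)
  step 1: s5  (read 1: s0→s5)
  step 2: s0  (read 0: s5→s0)   ← first repeat (s0 seen earlier)
  step 3: s4  (read 0: s0→s4)
  step 4: s2  (read 0: s4→s2)
  step 5: s2  (read 0: s2→s2)
  step 6: s2  (read 0: s2→s2)
  step 7: s0  (read 1: s2→s0)
  step 8: s4  (read 0: s0→s4)

The earliest repeat is at step j = 2: N is in s0, which it already visited at step i = 0.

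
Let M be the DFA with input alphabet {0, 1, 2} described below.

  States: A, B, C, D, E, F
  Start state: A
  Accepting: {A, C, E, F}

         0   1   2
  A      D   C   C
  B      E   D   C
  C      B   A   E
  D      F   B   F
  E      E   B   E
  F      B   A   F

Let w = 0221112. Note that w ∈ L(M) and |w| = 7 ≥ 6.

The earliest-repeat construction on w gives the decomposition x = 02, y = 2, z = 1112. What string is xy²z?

02221112

xy^2z = 02·2·2·1112 = 02221112.
Reading y = 2 takes M from F back to F, so after x·y·y the machine is still in F, and z then leads to the accepting state C. Hence 02221112 ∈ L(M).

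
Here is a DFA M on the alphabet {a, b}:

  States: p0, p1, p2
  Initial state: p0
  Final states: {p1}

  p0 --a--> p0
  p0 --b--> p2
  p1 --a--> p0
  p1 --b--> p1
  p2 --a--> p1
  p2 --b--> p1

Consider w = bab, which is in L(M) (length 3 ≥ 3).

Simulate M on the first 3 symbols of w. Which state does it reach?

State sequence: p0 -b-> p2 -a-> p1 -b-> p1

After reading 3 characters, M is in state p1.
(This kind of state-tracing is the core of the pumping-lemma construction: with 3 states, pigeonhole forces a repeat within the first 3 steps.)

p1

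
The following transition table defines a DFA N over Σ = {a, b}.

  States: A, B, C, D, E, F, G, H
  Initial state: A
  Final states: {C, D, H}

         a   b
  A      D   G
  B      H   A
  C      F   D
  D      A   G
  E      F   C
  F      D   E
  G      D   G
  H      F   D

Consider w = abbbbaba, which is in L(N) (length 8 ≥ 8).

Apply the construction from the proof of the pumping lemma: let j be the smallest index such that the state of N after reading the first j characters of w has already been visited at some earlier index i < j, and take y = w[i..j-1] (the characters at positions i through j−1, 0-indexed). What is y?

Run of N on w = a b b b b a b a:
  step 0: A  (start)
  step 1: D  (read a: A→D)
  step 2: G  (read b: D→G)
  step 3: G  (read b: G→G)   ← first repeat (G seen earlier)
  step 4: G  (read b: G→G)
  step 5: G  (read b: G→G)
  step 6: D  (read a: G→D)
  step 7: G  (read b: D→G)
  step 8: D  (read a: G→D)

So i = 2, j = 3, giving x = w[0:2] = ab, y = w[2:3] = b, z = w[3:8] = bbaba.
Check: |xy| = 3 ≤ 8 and |y| = 1 ≥ 1. Reading y takes N from G back to G, so every xyⁱz is accepted.

b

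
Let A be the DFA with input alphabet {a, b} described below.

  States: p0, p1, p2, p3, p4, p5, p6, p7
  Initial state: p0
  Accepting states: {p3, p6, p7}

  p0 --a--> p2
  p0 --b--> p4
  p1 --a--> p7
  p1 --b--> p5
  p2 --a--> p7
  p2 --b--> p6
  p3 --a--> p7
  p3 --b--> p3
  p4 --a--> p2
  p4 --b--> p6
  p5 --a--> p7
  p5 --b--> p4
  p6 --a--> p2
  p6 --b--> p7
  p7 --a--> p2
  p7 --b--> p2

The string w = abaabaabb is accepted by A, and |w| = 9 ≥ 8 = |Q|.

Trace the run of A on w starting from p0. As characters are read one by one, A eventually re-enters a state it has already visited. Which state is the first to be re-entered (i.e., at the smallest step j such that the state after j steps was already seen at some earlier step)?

p2

State sequence: p0 -a-> p2 -b-> p6 -a-> p2 -a-> p7 -b-> p2 -a-> p7 -a-> p2 -b-> p6 -b-> p7
First repeat at step 3: p2 was already visited.

The earliest repeat is at step j = 3: A is in p2, which it already visited at step i = 1.
With |Q| = 8, pigeonhole forces a state repeat no later than step 8; the substring read between the first and second visits to that state can be pumped.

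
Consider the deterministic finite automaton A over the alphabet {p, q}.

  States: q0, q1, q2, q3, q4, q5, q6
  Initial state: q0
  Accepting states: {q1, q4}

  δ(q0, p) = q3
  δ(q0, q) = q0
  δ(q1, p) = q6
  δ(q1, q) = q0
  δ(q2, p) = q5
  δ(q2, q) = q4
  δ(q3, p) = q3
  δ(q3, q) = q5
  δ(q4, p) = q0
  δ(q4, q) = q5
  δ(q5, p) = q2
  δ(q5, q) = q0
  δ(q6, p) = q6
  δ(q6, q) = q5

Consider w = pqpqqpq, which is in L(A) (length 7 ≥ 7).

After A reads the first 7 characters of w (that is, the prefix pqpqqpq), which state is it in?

State sequence: q0 -p-> q3 -q-> q5 -p-> q2 -q-> q4 -q-> q5 -p-> q2 -q-> q4

After reading 7 characters, A is in state q4.

q4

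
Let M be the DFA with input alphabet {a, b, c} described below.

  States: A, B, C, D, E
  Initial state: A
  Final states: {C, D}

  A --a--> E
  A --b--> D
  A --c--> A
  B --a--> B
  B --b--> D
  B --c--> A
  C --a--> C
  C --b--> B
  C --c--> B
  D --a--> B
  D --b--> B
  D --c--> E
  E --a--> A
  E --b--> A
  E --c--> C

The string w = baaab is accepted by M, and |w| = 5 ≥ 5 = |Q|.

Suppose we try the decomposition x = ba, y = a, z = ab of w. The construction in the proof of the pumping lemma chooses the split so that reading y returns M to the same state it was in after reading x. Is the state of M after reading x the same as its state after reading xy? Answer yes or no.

yes

State sequence: A -b-> D -a-> B -a-> B

After x (step 2): B. After xy (step 3): B.
They match, so y = a drives M around a cycle from B back to itself; pumping y any number of times keeps M in B before reading z, and xyⁱz ∈ L(M) for every i ≥ 0.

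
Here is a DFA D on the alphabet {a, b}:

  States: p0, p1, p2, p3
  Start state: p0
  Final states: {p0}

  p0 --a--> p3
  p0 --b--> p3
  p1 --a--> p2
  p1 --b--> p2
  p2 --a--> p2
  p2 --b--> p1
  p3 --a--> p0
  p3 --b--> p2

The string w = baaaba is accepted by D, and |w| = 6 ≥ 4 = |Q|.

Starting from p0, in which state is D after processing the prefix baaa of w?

Run of D on the first 4 characters of w = b a a a:
  step 0: p0  (start)
  step 1: p3  (read b: p0→p3)
  step 2: p0  (read a: p3→p0)
  step 3: p3  (read a: p0→p3)
  step 4: p0  (read a: p3→p0)

After reading 4 characters, D is in state p0.

p0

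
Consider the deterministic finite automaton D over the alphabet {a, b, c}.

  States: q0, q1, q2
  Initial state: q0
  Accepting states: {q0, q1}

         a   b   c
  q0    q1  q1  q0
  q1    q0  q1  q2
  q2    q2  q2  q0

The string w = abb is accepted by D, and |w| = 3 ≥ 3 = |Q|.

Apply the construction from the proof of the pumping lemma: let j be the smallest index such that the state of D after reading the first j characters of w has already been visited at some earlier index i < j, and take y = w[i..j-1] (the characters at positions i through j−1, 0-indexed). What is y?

b

State sequence: q0 -a-> q1 -b-> q1 -b-> q1
First repeat at step 2: q1 was already visited.

So i = 1, j = 2, giving x = w[0:1] = a, y = w[1:2] = b, z = w[2:3] = b.
Check: |xy| = 2 ≤ 3 and |y| = 1 ≥ 1. Reading y takes D from q1 back to q1, so every xyⁱz is accepted.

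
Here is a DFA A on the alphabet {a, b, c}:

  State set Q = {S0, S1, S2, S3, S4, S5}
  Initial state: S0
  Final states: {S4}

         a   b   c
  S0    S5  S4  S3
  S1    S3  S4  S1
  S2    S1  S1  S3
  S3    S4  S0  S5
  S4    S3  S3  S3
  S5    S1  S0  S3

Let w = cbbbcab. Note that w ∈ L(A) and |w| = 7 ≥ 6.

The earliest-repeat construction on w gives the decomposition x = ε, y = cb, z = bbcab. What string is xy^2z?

xy^2z = ε·cb·cb·bbcab = cbcbbbcab.
Reading y = cb takes A from S0 back to S0, so after x·y·y the machine is still in S0, and z then leads to the accepting state S4. Hence cbcbbbcab ∈ L(A).

cbcbbbcab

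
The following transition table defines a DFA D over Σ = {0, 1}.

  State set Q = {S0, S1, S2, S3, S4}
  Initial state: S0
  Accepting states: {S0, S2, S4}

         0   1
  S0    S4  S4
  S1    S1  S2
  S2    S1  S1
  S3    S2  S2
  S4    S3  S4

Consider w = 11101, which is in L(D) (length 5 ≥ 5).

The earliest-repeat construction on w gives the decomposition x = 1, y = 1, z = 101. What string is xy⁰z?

1101

xy⁰z = xz = 1·101 = 1101.
Reading y = 1 takes D from S4 back to S4, so after x the machine is still in S4, and z then leads to the accepting state S2. Hence 1101 ∈ L(D).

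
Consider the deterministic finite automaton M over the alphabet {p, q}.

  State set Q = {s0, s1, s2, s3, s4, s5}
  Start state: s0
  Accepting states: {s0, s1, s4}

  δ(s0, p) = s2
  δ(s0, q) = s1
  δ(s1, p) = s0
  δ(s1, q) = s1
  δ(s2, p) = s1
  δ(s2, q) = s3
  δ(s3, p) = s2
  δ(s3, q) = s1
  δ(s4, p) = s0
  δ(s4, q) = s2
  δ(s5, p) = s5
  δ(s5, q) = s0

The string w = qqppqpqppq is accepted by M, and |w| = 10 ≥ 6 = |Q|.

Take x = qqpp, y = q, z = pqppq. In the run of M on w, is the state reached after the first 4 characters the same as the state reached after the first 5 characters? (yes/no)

State sequence: s0 -q-> s1 -q-> s1 -p-> s0 -p-> s2 -q-> s3

After x (step 4): s2. After xy (step 5): s3.
They differ (s2 ≠ s3), so y is not a cycle from the state after x; this split is not the one the pumping-lemma construction produces, and pumping y need not keep the string in L(M).

no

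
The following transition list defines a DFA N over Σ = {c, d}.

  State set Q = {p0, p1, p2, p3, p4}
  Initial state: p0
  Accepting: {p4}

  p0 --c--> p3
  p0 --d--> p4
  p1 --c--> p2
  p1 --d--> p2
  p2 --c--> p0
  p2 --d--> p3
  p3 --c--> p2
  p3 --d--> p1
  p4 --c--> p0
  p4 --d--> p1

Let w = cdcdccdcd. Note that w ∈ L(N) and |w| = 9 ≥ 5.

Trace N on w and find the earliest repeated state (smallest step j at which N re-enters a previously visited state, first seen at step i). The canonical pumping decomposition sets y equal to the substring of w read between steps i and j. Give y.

State sequence: p0 -c-> p3 -d-> p1 -c-> p2 -d-> p3 -c-> p2 -c-> p0 -d-> p4 -c-> p0 -d-> p4
First repeat at step 4: p3 was already visited.

So i = 1, j = 4, giving x = w[0:1] = c, y = w[1:4] = dcd, z = w[4:9] = ccdcd.
Check: |xy| = 4 ≤ 5 and |y| = 3 ≥ 1. Reading y takes N from p3 back to p3, so every xyⁱz is accepted.

dcd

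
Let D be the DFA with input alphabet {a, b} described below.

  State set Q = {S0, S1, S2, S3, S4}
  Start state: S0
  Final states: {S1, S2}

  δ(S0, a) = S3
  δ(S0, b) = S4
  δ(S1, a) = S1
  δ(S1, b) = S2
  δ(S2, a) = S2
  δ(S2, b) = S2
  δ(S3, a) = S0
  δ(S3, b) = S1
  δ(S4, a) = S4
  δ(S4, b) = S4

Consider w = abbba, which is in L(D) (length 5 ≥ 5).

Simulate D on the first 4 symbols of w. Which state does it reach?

S2

Run of D on the first 4 characters of w = a b b b:
  step 0: S0  (start)
  step 1: S3  (read a: S0→S3)
  step 2: S1  (read b: S3→S1)
  step 3: S2  (read b: S1→S2)
  step 4: S2  (read b: S2→S2)

After reading 4 characters, D is in state S2.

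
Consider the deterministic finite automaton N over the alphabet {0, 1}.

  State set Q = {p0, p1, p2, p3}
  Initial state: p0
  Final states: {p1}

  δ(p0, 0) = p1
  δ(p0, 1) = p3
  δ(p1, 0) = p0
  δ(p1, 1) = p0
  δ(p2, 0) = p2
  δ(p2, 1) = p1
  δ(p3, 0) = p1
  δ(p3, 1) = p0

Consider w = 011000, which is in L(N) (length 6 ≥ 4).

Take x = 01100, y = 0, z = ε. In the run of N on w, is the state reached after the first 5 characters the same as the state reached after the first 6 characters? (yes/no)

no

State sequence: p0 -0-> p1 -1-> p0 -1-> p3 -0-> p1 -0-> p0 -0-> p1

After x (step 5): p0. After xy (step 6): p1.
They differ (p0 ≠ p1), so y is not a cycle from the state after x; this split is not the one the pumping-lemma construction produces, and pumping y need not keep the string in L(N).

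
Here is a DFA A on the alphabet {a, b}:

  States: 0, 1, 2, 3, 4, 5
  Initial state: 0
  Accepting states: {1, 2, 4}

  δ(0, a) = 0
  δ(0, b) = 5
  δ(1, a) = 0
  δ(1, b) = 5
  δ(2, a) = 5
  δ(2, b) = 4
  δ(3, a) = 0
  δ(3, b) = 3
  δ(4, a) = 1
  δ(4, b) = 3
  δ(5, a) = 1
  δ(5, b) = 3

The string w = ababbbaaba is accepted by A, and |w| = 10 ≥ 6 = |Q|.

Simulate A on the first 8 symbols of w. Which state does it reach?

0

Run of A on the first 8 characters of w = a b a b b b a a:
  step 0: 0  (start)
  step 1: 0  (read a: 0→0)
  step 2: 5  (read b: 0→5)
  step 3: 1  (read a: 5→1)
  step 4: 5  (read b: 1→5)
  step 5: 3  (read b: 5→3)
  step 6: 3  (read b: 3→3)
  step 7: 0  (read a: 3→0)
  step 8: 0  (read a: 0→0)

After reading 8 characters, A is in state 0.
(This kind of state-tracing is the core of the pumping-lemma construction: with 6 states, pigeonhole forces a repeat within the first 6 steps.)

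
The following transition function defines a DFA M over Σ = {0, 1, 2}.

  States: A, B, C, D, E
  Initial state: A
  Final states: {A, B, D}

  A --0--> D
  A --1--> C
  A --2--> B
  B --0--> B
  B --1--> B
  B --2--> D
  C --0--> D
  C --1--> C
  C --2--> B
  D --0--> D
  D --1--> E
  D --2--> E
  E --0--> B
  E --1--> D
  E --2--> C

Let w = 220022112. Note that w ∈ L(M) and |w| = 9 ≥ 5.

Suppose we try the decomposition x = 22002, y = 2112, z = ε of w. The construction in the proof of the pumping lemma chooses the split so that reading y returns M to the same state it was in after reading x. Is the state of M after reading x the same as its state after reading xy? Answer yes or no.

State sequence: A -2-> B -2-> D -0-> D -0-> D -2-> E -2-> C -1-> C -1-> C -2-> B

After x (step 5): E. After xy (step 9): B.
They differ (E ≠ B), so y is not a cycle from the state after x; this split is not the one the pumping-lemma construction produces, and pumping y need not keep the string in L(M).

no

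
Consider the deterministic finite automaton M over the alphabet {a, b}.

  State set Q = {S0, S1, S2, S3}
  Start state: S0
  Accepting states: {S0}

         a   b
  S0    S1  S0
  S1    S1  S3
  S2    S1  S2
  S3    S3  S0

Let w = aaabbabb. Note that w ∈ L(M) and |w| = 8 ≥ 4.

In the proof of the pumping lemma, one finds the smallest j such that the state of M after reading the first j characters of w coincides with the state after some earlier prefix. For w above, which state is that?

Run of M on w = a a a b b a b b:
  step 0: S0  (start)
  step 1: S1  (read a: S0→S1)
  step 2: S1  (read a: S1→S1)   ← first repeat (S1 seen earlier)
  step 3: S1  (read a: S1→S1)
  step 4: S3  (read b: S1→S3)
  step 5: S0  (read b: S3→S0)
  step 6: S1  (read a: S0→S1)
  step 7: S3  (read b: S1→S3)
  step 8: S0  (read b: S3→S0)

The earliest repeat is at step j = 2: M is in S1, which it already visited at step i = 1.
Pumping length from the standard proof: p = 4 (the number of states). The repeated state found above gives |xy| = j ≤ 4 and |y| = j − i ≥ 1.

S1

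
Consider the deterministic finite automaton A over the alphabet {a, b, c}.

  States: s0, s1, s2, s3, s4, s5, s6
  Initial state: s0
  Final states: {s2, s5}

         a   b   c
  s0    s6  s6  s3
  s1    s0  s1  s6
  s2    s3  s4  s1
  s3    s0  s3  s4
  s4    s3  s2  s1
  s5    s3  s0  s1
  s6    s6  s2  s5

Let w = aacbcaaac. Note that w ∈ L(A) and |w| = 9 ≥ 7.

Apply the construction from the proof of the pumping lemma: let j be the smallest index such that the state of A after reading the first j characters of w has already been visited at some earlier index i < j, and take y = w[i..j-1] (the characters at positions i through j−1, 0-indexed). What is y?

a

Run of A on w = a a c b c a a a c:
  step 0: s0  (start)
  step 1: s6  (read a: s0→s6)
  step 2: s6  (read a: s6→s6)   ← first repeat (s6 seen earlier)
  step 3: s5  (read c: s6→s5)
  step 4: s0  (read b: s5→s0)
  step 5: s3  (read c: s0→s3)
  step 6: s0  (read a: s3→s0)
  step 7: s6  (read a: s0→s6)
  step 8: s6  (read a: s6→s6)
  step 9: s5  (read c: s6→s5)

So i = 1, j = 2, giving x = w[0:1] = a, y = w[1:2] = a, z = w[2:9] = cbcaaac.
Check: |xy| = 2 ≤ 7 and |y| = 1 ≥ 1. Reading y takes A from s6 back to s6, so every xyⁱz is accepted.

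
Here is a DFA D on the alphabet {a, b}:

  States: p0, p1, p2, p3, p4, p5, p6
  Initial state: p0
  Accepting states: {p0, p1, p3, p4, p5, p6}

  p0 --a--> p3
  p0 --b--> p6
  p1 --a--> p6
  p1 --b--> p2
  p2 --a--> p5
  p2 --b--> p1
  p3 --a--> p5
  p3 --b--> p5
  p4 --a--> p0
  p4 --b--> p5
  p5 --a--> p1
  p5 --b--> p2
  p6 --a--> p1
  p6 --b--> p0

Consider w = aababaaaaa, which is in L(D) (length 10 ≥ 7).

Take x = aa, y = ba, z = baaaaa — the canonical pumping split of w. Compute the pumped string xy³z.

aababababaaaaa

xy^3z = aa·ba·ba·ba·baaaaa = aababababaaaaa.
Reading y = ba takes D from p5 back to p5, so after x·y·y·y the machine is still in p5, and z then leads to the accepting state p6. Hence aababababaaaaa ∈ L(D).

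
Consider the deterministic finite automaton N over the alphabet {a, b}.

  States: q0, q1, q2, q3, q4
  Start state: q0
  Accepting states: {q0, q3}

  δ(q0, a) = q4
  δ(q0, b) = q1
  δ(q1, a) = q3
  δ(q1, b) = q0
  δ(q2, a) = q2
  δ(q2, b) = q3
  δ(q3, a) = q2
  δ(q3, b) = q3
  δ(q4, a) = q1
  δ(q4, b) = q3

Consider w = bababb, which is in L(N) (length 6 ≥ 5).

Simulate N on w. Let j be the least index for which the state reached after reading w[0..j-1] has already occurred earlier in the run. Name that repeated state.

Run of N on w = b a b a b b:
  step 0: q0  (start)
  step 1: q1  (read b: q0→q1)
  step 2: q3  (read a: q1→q3)
  step 3: q3  (read b: q3→q3)   ← first repeat (q3 seen earlier)
  step 4: q2  (read a: q3→q2)
  step 5: q3  (read b: q2→q3)
  step 6: q3  (read b: q3→q3)

The earliest repeat is at step j = 3: N is in q3, which it already visited at step i = 2.
The DFA has 5 states, so the proof of the pumping lemma guarantees a repeated state among the first 5+1 visited; the segment between the two visits is the pumpable y.

q3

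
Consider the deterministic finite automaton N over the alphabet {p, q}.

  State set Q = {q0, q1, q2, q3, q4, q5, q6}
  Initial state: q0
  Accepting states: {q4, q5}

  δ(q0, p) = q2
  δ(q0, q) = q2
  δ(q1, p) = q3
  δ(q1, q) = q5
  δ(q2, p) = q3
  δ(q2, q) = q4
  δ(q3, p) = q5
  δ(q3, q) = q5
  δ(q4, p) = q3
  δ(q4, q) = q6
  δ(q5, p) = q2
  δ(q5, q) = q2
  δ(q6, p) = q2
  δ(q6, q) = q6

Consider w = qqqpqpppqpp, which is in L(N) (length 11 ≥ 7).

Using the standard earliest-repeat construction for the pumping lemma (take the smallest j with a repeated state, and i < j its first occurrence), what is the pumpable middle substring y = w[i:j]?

State sequence: q0 -q-> q2 -q-> q4 -q-> q6 -p-> q2 -q-> q4 -p-> q3 -p-> q5 -p-> q2 -q-> q4 -p-> q3 -p-> q5
First repeat at step 4: q2 was already visited.

So i = 1, j = 4, giving x = w[0:1] = q, y = w[1:4] = qqp, z = w[4:11] = qpppqpp.
Check: |xy| = 4 ≤ 7 and |y| = 3 ≥ 1. Reading y takes N from q2 back to q2, so every xyⁱz is accepted.

qqp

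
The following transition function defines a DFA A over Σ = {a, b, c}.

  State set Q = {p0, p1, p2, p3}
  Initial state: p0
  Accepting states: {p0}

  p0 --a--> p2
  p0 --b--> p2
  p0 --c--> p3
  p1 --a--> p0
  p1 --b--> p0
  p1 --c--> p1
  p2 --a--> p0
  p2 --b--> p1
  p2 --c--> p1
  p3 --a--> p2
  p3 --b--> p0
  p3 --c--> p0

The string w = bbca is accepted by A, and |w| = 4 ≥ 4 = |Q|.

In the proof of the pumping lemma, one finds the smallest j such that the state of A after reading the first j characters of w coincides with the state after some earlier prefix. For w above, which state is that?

State sequence: p0 -b-> p2 -b-> p1 -c-> p1 -a-> p0
First repeat at step 3: p1 was already visited.

The earliest repeat is at step j = 3: A is in p1, which it already visited at step i = 2.

p1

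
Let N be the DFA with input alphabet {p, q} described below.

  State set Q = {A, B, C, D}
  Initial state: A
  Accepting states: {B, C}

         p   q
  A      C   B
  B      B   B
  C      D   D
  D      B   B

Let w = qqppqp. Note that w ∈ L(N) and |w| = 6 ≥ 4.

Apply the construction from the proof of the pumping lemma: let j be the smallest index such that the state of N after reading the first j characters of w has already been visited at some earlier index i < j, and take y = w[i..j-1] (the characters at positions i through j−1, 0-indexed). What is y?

q

Run of N on w = q q p p q p:
  step 0: A  (start)
  step 1: B  (read q: A→B)
  step 2: B  (read q: B→B)   ← first repeat (B seen earlier)
  step 3: B  (read p: B→B)
  step 4: B  (read p: B→B)
  step 5: B  (read q: B→B)
  step 6: B  (read p: B→B)

So i = 1, j = 2, giving x = w[0:1] = q, y = w[1:2] = q, z = w[2:6] = ppqp.
Check: |xy| = 2 ≤ 4 and |y| = 1 ≥ 1. Reading y takes N from B back to B, so every xyⁱz is accepted.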